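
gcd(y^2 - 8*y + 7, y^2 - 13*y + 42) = y - 7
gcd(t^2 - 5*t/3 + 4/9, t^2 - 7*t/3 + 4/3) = t - 4/3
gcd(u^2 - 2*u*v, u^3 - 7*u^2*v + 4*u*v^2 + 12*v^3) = u - 2*v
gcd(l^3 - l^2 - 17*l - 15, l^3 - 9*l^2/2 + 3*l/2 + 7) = l + 1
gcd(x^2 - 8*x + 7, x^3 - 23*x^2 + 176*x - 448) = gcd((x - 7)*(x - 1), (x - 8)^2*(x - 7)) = x - 7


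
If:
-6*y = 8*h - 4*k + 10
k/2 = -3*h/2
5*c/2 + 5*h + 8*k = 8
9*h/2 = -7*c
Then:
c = 144/577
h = -224/577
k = 672/577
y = -215/577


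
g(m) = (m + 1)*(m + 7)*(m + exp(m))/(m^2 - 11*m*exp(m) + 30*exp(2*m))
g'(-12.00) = 0.95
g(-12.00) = -4.58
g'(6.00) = -0.00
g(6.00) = 0.01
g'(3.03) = -0.06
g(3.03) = 0.08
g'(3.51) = -0.04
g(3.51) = 0.05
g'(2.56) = -0.09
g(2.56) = 0.11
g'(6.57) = -0.00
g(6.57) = 0.00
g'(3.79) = -0.03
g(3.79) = 0.04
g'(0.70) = -0.04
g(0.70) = 0.33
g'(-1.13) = -0.71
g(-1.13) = 0.07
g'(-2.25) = -1.28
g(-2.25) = 1.59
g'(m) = (m + 1)*(m + 7)*(m + exp(m))*(11*m*exp(m) - 2*m - 60*exp(2*m) + 11*exp(m))/(m^2 - 11*m*exp(m) + 30*exp(2*m))^2 + (m + 1)*(m + 7)*(exp(m) + 1)/(m^2 - 11*m*exp(m) + 30*exp(2*m)) + (m + 1)*(m + exp(m))/(m^2 - 11*m*exp(m) + 30*exp(2*m)) + (m + 7)*(m + exp(m))/(m^2 - 11*m*exp(m) + 30*exp(2*m)) = ((m + 1)*(m + 7)*(m + exp(m))*(11*m*exp(m) - 2*m - 60*exp(2*m) + 11*exp(m)) + (m^2 - 11*m*exp(m) + 30*exp(2*m))*((m + 1)*(m + 7)*(exp(m) + 1) + (m + 1)*(m + exp(m)) + (m + 7)*(m + exp(m))))/(m^2 - 11*m*exp(m) + 30*exp(2*m))^2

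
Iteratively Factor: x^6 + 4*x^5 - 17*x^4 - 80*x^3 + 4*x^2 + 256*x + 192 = (x - 4)*(x^5 + 8*x^4 + 15*x^3 - 20*x^2 - 76*x - 48) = (x - 4)*(x + 4)*(x^4 + 4*x^3 - x^2 - 16*x - 12) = (x - 4)*(x + 2)*(x + 4)*(x^3 + 2*x^2 - 5*x - 6) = (x - 4)*(x - 2)*(x + 2)*(x + 4)*(x^2 + 4*x + 3) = (x - 4)*(x - 2)*(x + 1)*(x + 2)*(x + 4)*(x + 3)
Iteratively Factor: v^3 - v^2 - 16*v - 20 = (v - 5)*(v^2 + 4*v + 4) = (v - 5)*(v + 2)*(v + 2)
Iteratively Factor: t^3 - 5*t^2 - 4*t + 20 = (t + 2)*(t^2 - 7*t + 10) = (t - 2)*(t + 2)*(t - 5)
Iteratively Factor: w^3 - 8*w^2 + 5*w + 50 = (w - 5)*(w^2 - 3*w - 10) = (w - 5)^2*(w + 2)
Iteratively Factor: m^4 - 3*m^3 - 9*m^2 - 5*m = (m - 5)*(m^3 + 2*m^2 + m) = (m - 5)*(m + 1)*(m^2 + m) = m*(m - 5)*(m + 1)*(m + 1)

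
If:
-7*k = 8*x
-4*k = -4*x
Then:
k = 0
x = 0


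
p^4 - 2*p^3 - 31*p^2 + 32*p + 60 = (p - 6)*(p - 2)*(p + 1)*(p + 5)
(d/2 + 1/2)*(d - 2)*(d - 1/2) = d^3/2 - 3*d^2/4 - 3*d/4 + 1/2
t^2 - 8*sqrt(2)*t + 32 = (t - 4*sqrt(2))^2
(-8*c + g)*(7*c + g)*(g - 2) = -56*c^2*g + 112*c^2 - c*g^2 + 2*c*g + g^3 - 2*g^2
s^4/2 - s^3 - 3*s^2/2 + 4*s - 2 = (s/2 + 1)*(s - 2)*(s - 1)^2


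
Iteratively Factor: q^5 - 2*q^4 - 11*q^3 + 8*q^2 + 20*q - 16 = (q - 4)*(q^4 + 2*q^3 - 3*q^2 - 4*q + 4) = (q - 4)*(q - 1)*(q^3 + 3*q^2 - 4) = (q - 4)*(q - 1)*(q + 2)*(q^2 + q - 2) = (q - 4)*(q - 1)*(q + 2)^2*(q - 1)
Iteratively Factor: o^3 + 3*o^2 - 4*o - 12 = (o - 2)*(o^2 + 5*o + 6) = (o - 2)*(o + 2)*(o + 3)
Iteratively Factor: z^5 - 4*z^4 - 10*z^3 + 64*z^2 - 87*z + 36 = (z - 3)*(z^4 - z^3 - 13*z^2 + 25*z - 12) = (z - 3)*(z - 1)*(z^3 - 13*z + 12) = (z - 3)*(z - 1)^2*(z^2 + z - 12) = (z - 3)*(z - 1)^2*(z + 4)*(z - 3)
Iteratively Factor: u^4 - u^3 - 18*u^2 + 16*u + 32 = (u - 4)*(u^3 + 3*u^2 - 6*u - 8) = (u - 4)*(u + 1)*(u^2 + 2*u - 8) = (u - 4)*(u + 1)*(u + 4)*(u - 2)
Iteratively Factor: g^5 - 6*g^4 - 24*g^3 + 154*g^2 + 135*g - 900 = (g + 3)*(g^4 - 9*g^3 + 3*g^2 + 145*g - 300) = (g - 5)*(g + 3)*(g^3 - 4*g^2 - 17*g + 60) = (g - 5)*(g + 3)*(g + 4)*(g^2 - 8*g + 15) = (g - 5)*(g - 3)*(g + 3)*(g + 4)*(g - 5)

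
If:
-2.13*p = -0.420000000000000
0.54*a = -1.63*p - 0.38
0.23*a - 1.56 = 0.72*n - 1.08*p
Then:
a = -1.30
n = -2.29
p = 0.20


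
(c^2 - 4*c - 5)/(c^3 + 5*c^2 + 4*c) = (c - 5)/(c*(c + 4))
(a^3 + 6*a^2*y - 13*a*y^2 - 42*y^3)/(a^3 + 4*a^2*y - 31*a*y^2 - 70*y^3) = (-a + 3*y)/(-a + 5*y)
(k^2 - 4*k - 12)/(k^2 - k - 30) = (k + 2)/(k + 5)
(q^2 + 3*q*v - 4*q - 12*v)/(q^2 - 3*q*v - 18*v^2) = (q - 4)/(q - 6*v)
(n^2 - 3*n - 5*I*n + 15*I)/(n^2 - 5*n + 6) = (n - 5*I)/(n - 2)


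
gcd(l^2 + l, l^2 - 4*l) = l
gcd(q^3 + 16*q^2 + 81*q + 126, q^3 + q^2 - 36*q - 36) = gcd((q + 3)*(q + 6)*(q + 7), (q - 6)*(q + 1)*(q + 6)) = q + 6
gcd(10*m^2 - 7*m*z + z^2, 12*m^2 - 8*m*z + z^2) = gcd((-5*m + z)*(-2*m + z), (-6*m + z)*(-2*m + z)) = -2*m + z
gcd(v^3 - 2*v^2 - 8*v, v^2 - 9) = 1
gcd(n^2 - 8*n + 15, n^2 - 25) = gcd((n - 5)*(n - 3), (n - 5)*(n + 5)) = n - 5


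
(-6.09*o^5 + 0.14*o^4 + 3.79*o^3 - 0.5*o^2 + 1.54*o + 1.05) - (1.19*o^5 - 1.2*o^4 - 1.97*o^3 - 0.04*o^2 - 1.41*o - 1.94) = -7.28*o^5 + 1.34*o^4 + 5.76*o^3 - 0.46*o^2 + 2.95*o + 2.99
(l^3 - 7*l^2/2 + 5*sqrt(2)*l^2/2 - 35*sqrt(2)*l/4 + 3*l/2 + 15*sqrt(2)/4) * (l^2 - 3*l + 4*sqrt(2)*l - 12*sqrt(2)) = l^5 - 13*l^4/2 + 13*sqrt(2)*l^4/2 - 169*sqrt(2)*l^3/4 + 32*l^3 - 269*l^2/2 + 78*sqrt(2)*l^2 - 117*sqrt(2)*l/4 + 240*l - 90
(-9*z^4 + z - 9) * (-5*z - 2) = 45*z^5 + 18*z^4 - 5*z^2 + 43*z + 18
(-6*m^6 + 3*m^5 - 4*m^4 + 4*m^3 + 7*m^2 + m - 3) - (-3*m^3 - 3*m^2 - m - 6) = -6*m^6 + 3*m^5 - 4*m^4 + 7*m^3 + 10*m^2 + 2*m + 3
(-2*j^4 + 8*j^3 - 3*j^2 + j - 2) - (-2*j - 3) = -2*j^4 + 8*j^3 - 3*j^2 + 3*j + 1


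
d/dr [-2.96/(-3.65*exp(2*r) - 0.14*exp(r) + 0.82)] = (-21.608*exp(r) - 0.4144)*exp(r)/(3.65*exp(2*r) + 0.14*exp(r) - 0.82)^2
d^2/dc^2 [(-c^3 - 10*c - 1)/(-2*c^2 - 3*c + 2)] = 2*(53*c^3 - 6*c^2 + 150*c + 73)/(8*c^6 + 36*c^5 + 30*c^4 - 45*c^3 - 30*c^2 + 36*c - 8)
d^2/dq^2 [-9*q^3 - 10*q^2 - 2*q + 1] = -54*q - 20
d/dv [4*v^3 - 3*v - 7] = 12*v^2 - 3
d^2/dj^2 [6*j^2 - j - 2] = 12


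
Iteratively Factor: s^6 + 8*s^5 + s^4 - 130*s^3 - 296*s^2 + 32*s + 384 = (s - 4)*(s^5 + 12*s^4 + 49*s^3 + 66*s^2 - 32*s - 96) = (s - 4)*(s + 4)*(s^4 + 8*s^3 + 17*s^2 - 2*s - 24) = (s - 4)*(s + 3)*(s + 4)*(s^3 + 5*s^2 + 2*s - 8) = (s - 4)*(s + 2)*(s + 3)*(s + 4)*(s^2 + 3*s - 4) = (s - 4)*(s - 1)*(s + 2)*(s + 3)*(s + 4)*(s + 4)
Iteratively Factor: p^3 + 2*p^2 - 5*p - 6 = (p + 3)*(p^2 - p - 2) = (p + 1)*(p + 3)*(p - 2)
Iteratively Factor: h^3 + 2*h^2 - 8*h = (h + 4)*(h^2 - 2*h) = h*(h + 4)*(h - 2)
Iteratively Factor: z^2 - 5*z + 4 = (z - 4)*(z - 1)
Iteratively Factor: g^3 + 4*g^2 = (g + 4)*(g^2) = g*(g + 4)*(g)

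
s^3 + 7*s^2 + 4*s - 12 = (s - 1)*(s + 2)*(s + 6)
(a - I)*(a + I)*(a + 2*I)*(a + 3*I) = a^4 + 5*I*a^3 - 5*a^2 + 5*I*a - 6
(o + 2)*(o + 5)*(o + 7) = o^3 + 14*o^2 + 59*o + 70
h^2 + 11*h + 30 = (h + 5)*(h + 6)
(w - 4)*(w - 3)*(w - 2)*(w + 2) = w^4 - 7*w^3 + 8*w^2 + 28*w - 48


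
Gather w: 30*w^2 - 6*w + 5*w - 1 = 30*w^2 - w - 1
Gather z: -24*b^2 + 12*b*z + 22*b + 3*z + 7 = -24*b^2 + 22*b + z*(12*b + 3) + 7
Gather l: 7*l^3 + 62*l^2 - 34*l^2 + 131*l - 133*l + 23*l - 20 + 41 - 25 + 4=7*l^3 + 28*l^2 + 21*l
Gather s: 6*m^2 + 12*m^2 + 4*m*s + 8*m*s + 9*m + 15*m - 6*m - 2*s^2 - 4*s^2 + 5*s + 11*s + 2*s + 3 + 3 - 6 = 18*m^2 + 18*m - 6*s^2 + s*(12*m + 18)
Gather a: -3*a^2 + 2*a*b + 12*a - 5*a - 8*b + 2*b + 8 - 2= -3*a^2 + a*(2*b + 7) - 6*b + 6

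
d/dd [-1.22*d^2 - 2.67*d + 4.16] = -2.44*d - 2.67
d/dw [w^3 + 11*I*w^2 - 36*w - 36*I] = 3*w^2 + 22*I*w - 36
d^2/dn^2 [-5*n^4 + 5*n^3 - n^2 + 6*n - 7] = -60*n^2 + 30*n - 2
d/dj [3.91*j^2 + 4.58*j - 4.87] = 7.82*j + 4.58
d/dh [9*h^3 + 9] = 27*h^2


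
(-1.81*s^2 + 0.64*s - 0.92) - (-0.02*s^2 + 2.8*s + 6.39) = -1.79*s^2 - 2.16*s - 7.31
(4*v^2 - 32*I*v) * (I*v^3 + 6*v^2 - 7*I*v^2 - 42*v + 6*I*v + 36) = 4*I*v^5 + 56*v^4 - 28*I*v^4 - 392*v^3 - 168*I*v^3 + 336*v^2 + 1344*I*v^2 - 1152*I*v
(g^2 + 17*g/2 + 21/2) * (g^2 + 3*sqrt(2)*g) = g^4 + 3*sqrt(2)*g^3 + 17*g^3/2 + 21*g^2/2 + 51*sqrt(2)*g^2/2 + 63*sqrt(2)*g/2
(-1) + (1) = 0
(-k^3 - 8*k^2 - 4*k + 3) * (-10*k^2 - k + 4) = 10*k^5 + 81*k^4 + 44*k^3 - 58*k^2 - 19*k + 12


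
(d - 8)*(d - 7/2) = d^2 - 23*d/2 + 28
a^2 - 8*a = a*(a - 8)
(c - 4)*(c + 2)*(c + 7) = c^3 + 5*c^2 - 22*c - 56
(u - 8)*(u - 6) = u^2 - 14*u + 48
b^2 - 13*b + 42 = (b - 7)*(b - 6)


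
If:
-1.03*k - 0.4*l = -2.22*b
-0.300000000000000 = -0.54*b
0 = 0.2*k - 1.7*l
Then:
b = 0.56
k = 1.15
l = 0.13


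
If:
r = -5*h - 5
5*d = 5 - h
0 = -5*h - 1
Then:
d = 26/25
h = -1/5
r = -4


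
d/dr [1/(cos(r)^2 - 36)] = 2*sin(r)*cos(r)/(cos(r)^2 - 36)^2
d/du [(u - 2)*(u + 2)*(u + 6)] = 3*u^2 + 12*u - 4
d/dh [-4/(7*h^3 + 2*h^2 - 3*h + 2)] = 4*(21*h^2 + 4*h - 3)/(7*h^3 + 2*h^2 - 3*h + 2)^2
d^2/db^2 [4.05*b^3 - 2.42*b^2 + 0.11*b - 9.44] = 24.3*b - 4.84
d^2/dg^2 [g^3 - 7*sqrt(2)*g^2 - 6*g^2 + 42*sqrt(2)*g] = 6*g - 14*sqrt(2) - 12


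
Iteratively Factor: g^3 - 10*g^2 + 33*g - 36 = (g - 3)*(g^2 - 7*g + 12) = (g - 3)^2*(g - 4)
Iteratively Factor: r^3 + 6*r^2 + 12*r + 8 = (r + 2)*(r^2 + 4*r + 4) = (r + 2)^2*(r + 2)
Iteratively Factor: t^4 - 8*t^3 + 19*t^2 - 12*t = (t)*(t^3 - 8*t^2 + 19*t - 12) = t*(t - 3)*(t^2 - 5*t + 4) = t*(t - 4)*(t - 3)*(t - 1)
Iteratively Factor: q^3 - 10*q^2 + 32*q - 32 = (q - 4)*(q^2 - 6*q + 8) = (q - 4)*(q - 2)*(q - 4)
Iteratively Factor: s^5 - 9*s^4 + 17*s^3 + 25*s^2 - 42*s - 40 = (s + 1)*(s^4 - 10*s^3 + 27*s^2 - 2*s - 40) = (s - 2)*(s + 1)*(s^3 - 8*s^2 + 11*s + 20) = (s - 2)*(s + 1)^2*(s^2 - 9*s + 20) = (s - 4)*(s - 2)*(s + 1)^2*(s - 5)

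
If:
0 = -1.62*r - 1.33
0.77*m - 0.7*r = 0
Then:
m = -0.75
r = -0.82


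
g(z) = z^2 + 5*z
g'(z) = 2*z + 5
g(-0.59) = -2.60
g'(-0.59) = 3.82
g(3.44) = 29.03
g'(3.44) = 11.88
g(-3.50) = -5.25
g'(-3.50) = -2.00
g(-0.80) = -3.36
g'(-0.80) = 3.40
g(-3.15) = -5.83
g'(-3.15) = -1.30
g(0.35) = 1.87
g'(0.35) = 5.70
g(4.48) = 42.47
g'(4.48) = 13.96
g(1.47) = 9.51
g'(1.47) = 7.94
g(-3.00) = -6.00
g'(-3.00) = -1.00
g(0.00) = 0.00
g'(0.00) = 5.00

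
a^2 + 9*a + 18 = (a + 3)*(a + 6)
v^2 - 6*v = v*(v - 6)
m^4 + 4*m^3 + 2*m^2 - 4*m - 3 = (m - 1)*(m + 1)^2*(m + 3)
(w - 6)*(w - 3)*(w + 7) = w^3 - 2*w^2 - 45*w + 126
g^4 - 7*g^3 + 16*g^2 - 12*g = g*(g - 3)*(g - 2)^2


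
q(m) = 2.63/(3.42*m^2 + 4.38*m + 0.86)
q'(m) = 2.63*(-6.84*m - 4.38)/(3.42*m^2 + 4.38*m + 0.86)^2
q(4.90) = 0.03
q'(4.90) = -0.01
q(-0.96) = -13.63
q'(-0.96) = 154.49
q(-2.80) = 0.17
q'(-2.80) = 0.16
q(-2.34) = 0.28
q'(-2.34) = 0.35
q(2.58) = 0.08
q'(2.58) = -0.05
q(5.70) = 0.02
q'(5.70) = -0.01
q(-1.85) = 0.59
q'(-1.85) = 1.09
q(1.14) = 0.26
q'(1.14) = -0.30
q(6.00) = 0.02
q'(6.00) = -0.01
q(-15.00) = 0.00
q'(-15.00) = 0.00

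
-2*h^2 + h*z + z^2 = (-h + z)*(2*h + z)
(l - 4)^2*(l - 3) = l^3 - 11*l^2 + 40*l - 48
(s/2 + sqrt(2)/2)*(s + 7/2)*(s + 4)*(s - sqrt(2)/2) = s^4/2 + sqrt(2)*s^3/4 + 15*s^3/4 + 15*sqrt(2)*s^2/8 + 13*s^2/2 - 15*s/4 + 7*sqrt(2)*s/2 - 7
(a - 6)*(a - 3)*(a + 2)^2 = a^4 - 5*a^3 - 14*a^2 + 36*a + 72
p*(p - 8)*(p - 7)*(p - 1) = p^4 - 16*p^3 + 71*p^2 - 56*p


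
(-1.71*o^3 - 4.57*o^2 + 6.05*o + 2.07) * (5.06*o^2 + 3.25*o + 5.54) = -8.6526*o^5 - 28.6817*o^4 + 6.2871*o^3 + 4.81889999999999*o^2 + 40.2445*o + 11.4678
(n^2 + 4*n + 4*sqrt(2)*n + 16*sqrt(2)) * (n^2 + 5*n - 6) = n^4 + 4*sqrt(2)*n^3 + 9*n^3 + 14*n^2 + 36*sqrt(2)*n^2 - 24*n + 56*sqrt(2)*n - 96*sqrt(2)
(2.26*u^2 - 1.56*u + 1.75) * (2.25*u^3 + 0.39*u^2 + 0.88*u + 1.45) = 5.085*u^5 - 2.6286*u^4 + 5.3179*u^3 + 2.5867*u^2 - 0.722*u + 2.5375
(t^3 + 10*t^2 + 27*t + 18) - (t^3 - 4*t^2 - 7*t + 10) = 14*t^2 + 34*t + 8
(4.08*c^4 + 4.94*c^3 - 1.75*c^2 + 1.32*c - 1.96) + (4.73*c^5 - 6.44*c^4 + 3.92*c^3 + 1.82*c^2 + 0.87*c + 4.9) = 4.73*c^5 - 2.36*c^4 + 8.86*c^3 + 0.0700000000000001*c^2 + 2.19*c + 2.94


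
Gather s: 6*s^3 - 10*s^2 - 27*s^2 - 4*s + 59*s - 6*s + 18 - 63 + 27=6*s^3 - 37*s^2 + 49*s - 18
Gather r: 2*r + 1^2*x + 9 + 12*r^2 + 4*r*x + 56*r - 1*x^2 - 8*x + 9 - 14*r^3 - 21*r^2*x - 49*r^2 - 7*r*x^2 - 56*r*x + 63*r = -14*r^3 + r^2*(-21*x - 37) + r*(-7*x^2 - 52*x + 121) - x^2 - 7*x + 18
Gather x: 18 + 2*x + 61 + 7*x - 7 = 9*x + 72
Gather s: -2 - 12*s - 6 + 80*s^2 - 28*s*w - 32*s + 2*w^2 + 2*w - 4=80*s^2 + s*(-28*w - 44) + 2*w^2 + 2*w - 12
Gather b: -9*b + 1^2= 1 - 9*b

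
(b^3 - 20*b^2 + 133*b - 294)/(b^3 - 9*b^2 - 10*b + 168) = (b - 7)/(b + 4)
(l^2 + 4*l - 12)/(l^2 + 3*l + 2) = (l^2 + 4*l - 12)/(l^2 + 3*l + 2)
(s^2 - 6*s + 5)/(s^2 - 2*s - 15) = (s - 1)/(s + 3)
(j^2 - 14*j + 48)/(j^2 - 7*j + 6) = (j - 8)/(j - 1)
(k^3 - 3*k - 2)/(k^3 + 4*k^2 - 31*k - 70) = (k^3 - 3*k - 2)/(k^3 + 4*k^2 - 31*k - 70)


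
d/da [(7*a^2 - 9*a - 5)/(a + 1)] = (7*a^2 + 14*a - 4)/(a^2 + 2*a + 1)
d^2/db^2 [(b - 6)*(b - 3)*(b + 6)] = 6*b - 6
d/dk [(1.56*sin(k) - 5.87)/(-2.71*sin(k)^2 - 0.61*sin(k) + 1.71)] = (4.2276*sin(k)^2 - 31.8154*sin(k) - 0.9131)*cos(k)/(7.3441*sin(k)^4 + 3.3062*sin(k)^3 - 8.8961*sin(k)^2 - 2.0862*sin(k) + 2.9241)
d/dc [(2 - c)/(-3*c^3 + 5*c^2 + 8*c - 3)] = (3*c^3 - 5*c^2 - 8*c + (c - 2)*(-9*c^2 + 10*c + 8) + 3)/(3*c^3 - 5*c^2 - 8*c + 3)^2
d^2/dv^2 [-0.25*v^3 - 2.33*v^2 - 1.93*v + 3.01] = -1.5*v - 4.66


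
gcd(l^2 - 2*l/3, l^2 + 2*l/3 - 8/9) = l - 2/3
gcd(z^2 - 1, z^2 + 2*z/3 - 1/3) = z + 1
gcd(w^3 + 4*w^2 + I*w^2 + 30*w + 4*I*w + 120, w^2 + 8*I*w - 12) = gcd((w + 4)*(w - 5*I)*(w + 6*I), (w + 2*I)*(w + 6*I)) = w + 6*I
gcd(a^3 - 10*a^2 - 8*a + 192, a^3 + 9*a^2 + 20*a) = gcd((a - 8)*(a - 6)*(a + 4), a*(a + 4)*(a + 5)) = a + 4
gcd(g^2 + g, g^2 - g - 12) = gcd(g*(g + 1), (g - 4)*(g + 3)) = 1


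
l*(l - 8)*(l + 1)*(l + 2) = l^4 - 5*l^3 - 22*l^2 - 16*l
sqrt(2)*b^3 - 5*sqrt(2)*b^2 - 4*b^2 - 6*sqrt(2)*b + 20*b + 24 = (b - 6)*(b - 2*sqrt(2))*(sqrt(2)*b + sqrt(2))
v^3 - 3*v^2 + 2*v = v*(v - 2)*(v - 1)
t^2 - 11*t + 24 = (t - 8)*(t - 3)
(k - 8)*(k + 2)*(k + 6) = k^3 - 52*k - 96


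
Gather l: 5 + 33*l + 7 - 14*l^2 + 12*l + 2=-14*l^2 + 45*l + 14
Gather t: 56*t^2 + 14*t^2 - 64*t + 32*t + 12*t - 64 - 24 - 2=70*t^2 - 20*t - 90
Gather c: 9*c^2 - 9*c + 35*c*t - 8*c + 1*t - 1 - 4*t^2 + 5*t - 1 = 9*c^2 + c*(35*t - 17) - 4*t^2 + 6*t - 2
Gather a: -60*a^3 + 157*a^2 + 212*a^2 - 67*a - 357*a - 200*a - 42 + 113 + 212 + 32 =-60*a^3 + 369*a^2 - 624*a + 315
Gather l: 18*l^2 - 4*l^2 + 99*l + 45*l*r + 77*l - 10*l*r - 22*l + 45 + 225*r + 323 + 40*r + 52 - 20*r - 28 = 14*l^2 + l*(35*r + 154) + 245*r + 392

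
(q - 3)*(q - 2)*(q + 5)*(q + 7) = q^4 + 7*q^3 - 19*q^2 - 103*q + 210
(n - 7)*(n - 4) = n^2 - 11*n + 28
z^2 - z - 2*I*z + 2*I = (z - 1)*(z - 2*I)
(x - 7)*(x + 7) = x^2 - 49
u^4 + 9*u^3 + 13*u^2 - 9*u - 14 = (u - 1)*(u + 1)*(u + 2)*(u + 7)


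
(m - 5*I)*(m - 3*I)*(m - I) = m^3 - 9*I*m^2 - 23*m + 15*I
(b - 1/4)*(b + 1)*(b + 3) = b^3 + 15*b^2/4 + 2*b - 3/4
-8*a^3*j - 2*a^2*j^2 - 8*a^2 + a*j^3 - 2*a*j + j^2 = (-4*a + j)*(2*a + j)*(a*j + 1)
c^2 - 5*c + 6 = (c - 3)*(c - 2)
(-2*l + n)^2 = 4*l^2 - 4*l*n + n^2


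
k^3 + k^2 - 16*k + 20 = (k - 2)^2*(k + 5)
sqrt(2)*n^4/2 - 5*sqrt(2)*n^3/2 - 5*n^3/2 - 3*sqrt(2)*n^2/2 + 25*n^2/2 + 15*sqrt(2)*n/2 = n*(n - 5)*(n - 3*sqrt(2))*(sqrt(2)*n/2 + 1/2)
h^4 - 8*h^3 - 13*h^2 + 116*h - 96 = (h - 8)*(h - 3)*(h - 1)*(h + 4)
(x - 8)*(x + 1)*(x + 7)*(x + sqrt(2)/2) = x^4 + sqrt(2)*x^3/2 - 57*x^2 - 56*x - 57*sqrt(2)*x/2 - 28*sqrt(2)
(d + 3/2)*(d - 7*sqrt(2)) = d^2 - 7*sqrt(2)*d + 3*d/2 - 21*sqrt(2)/2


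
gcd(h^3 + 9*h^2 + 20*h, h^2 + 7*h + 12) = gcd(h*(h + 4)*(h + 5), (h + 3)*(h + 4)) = h + 4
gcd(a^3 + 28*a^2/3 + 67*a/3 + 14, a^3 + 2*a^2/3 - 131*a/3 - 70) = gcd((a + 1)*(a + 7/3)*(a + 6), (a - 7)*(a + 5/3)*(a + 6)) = a + 6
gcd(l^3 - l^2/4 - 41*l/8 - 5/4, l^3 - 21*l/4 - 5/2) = l^2 - l/2 - 5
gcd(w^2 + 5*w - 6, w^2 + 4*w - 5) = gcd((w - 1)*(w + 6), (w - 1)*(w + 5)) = w - 1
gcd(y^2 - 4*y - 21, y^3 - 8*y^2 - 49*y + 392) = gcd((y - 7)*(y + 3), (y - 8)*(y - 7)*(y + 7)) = y - 7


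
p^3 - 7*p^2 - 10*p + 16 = (p - 8)*(p - 1)*(p + 2)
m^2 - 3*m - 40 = (m - 8)*(m + 5)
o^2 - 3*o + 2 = (o - 2)*(o - 1)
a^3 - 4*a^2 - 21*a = a*(a - 7)*(a + 3)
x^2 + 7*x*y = x*(x + 7*y)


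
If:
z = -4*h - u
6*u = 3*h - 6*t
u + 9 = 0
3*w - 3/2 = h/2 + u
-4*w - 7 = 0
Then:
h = 9/2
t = 45/4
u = -9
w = -7/4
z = -9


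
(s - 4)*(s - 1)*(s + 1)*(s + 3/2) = s^4 - 5*s^3/2 - 7*s^2 + 5*s/2 + 6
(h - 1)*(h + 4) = h^2 + 3*h - 4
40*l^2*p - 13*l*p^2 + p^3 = p*(-8*l + p)*(-5*l + p)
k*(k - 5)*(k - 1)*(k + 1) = k^4 - 5*k^3 - k^2 + 5*k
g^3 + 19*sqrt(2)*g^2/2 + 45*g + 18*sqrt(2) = (g + sqrt(2)/2)*(g + 3*sqrt(2))*(g + 6*sqrt(2))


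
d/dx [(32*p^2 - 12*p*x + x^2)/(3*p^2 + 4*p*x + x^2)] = 2*p*(-82*p^2 - 29*p*x + 8*x^2)/(9*p^4 + 24*p^3*x + 22*p^2*x^2 + 8*p*x^3 + x^4)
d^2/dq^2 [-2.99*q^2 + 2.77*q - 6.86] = -5.98000000000000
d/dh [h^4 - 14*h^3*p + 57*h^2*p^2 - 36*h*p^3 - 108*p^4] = 4*h^3 - 42*h^2*p + 114*h*p^2 - 36*p^3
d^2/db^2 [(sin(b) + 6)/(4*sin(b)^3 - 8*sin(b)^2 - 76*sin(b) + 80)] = (-2*sin(b)^6 - 26*sin(b)^5 + 3*sin(b)^4 + 248*sin(b)^3 + 253*sin(b)^2 - 1890*sin(b) - 2786)/(2*(sin(b) - 5)^3*(sin(b) - 1)^2*(sin(b) + 4)^3)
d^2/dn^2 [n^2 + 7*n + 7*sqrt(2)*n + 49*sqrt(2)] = 2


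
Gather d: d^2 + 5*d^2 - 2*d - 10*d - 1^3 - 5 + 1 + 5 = 6*d^2 - 12*d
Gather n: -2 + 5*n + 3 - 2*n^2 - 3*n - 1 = -2*n^2 + 2*n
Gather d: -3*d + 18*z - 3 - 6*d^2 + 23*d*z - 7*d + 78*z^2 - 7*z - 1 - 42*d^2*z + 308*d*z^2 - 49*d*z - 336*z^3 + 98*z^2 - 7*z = d^2*(-42*z - 6) + d*(308*z^2 - 26*z - 10) - 336*z^3 + 176*z^2 + 4*z - 4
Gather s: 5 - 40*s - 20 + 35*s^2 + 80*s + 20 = 35*s^2 + 40*s + 5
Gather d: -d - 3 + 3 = -d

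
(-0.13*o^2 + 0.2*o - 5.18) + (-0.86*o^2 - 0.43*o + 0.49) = -0.99*o^2 - 0.23*o - 4.69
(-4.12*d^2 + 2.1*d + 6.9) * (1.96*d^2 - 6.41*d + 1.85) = -8.0752*d^4 + 30.5252*d^3 - 7.559*d^2 - 40.344*d + 12.765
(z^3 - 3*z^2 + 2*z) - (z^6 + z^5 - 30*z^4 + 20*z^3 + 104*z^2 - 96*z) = -z^6 - z^5 + 30*z^4 - 19*z^3 - 107*z^2 + 98*z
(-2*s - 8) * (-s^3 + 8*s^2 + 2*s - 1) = 2*s^4 - 8*s^3 - 68*s^2 - 14*s + 8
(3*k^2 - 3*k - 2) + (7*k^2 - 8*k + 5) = 10*k^2 - 11*k + 3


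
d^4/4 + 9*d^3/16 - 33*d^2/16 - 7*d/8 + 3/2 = (d/4 + 1)*(d - 2)*(d - 3/4)*(d + 1)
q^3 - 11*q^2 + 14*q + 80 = (q - 8)*(q - 5)*(q + 2)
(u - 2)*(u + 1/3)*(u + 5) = u^3 + 10*u^2/3 - 9*u - 10/3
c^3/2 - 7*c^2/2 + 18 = (c/2 + 1)*(c - 6)*(c - 3)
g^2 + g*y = g*(g + y)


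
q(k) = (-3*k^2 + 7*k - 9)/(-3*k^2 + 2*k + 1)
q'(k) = (7 - 6*k)/(-3*k^2 + 2*k + 1) + (6*k - 2)*(-3*k^2 + 7*k - 9)/(-3*k^2 + 2*k + 1)^2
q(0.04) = -8.11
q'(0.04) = 19.57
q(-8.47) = 1.23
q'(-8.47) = 0.03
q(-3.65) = 1.61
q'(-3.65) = 0.21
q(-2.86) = 1.83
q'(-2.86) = 0.37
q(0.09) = -7.26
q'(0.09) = 14.77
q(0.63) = -5.41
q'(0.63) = -5.99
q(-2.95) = 1.80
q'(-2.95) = 0.35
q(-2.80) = 1.85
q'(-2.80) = 0.39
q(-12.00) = 1.15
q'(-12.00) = 0.01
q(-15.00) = 1.12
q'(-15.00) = 0.01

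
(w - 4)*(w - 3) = w^2 - 7*w + 12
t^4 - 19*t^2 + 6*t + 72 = (t - 3)^2*(t + 2)*(t + 4)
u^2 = u^2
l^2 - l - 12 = (l - 4)*(l + 3)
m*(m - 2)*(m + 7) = m^3 + 5*m^2 - 14*m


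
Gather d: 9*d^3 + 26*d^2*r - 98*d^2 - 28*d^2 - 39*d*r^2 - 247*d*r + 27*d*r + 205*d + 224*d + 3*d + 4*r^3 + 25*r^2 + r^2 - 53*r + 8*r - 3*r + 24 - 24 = 9*d^3 + d^2*(26*r - 126) + d*(-39*r^2 - 220*r + 432) + 4*r^3 + 26*r^2 - 48*r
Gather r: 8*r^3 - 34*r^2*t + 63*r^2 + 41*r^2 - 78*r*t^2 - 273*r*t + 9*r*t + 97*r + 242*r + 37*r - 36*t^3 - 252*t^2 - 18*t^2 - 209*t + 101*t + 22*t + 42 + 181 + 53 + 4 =8*r^3 + r^2*(104 - 34*t) + r*(-78*t^2 - 264*t + 376) - 36*t^3 - 270*t^2 - 86*t + 280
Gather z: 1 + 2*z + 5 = 2*z + 6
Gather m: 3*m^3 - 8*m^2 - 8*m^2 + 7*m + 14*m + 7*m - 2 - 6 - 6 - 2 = 3*m^3 - 16*m^2 + 28*m - 16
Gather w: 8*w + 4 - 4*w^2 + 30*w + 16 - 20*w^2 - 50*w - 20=-24*w^2 - 12*w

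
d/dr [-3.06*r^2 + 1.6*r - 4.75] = 1.6 - 6.12*r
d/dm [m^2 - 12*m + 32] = 2*m - 12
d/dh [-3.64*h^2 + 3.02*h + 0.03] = 3.02 - 7.28*h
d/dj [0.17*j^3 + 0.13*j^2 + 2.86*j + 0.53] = 0.51*j^2 + 0.26*j + 2.86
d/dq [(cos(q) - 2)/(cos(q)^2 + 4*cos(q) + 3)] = (cos(q)^2 - 4*cos(q) - 11)*sin(q)/(cos(q)^2 + 4*cos(q) + 3)^2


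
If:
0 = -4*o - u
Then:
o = -u/4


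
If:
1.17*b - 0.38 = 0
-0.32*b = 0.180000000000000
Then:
No Solution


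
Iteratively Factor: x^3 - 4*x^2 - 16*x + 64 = (x - 4)*(x^2 - 16) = (x - 4)*(x + 4)*(x - 4)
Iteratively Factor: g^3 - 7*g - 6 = (g + 2)*(g^2 - 2*g - 3) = (g + 1)*(g + 2)*(g - 3)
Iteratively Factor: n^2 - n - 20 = (n + 4)*(n - 5)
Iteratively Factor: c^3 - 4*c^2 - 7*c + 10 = (c - 1)*(c^2 - 3*c - 10) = (c - 5)*(c - 1)*(c + 2)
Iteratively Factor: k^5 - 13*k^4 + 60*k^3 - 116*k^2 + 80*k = (k - 5)*(k^4 - 8*k^3 + 20*k^2 - 16*k) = (k - 5)*(k - 2)*(k^3 - 6*k^2 + 8*k) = (k - 5)*(k - 2)^2*(k^2 - 4*k) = k*(k - 5)*(k - 2)^2*(k - 4)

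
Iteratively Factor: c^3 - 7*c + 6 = (c - 2)*(c^2 + 2*c - 3) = (c - 2)*(c + 3)*(c - 1)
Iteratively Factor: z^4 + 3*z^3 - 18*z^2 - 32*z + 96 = (z - 2)*(z^3 + 5*z^2 - 8*z - 48) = (z - 3)*(z - 2)*(z^2 + 8*z + 16) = (z - 3)*(z - 2)*(z + 4)*(z + 4)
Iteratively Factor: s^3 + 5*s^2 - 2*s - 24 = (s + 4)*(s^2 + s - 6) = (s + 3)*(s + 4)*(s - 2)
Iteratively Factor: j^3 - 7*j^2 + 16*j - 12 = (j - 2)*(j^2 - 5*j + 6) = (j - 3)*(j - 2)*(j - 2)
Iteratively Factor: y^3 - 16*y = (y)*(y^2 - 16) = y*(y - 4)*(y + 4)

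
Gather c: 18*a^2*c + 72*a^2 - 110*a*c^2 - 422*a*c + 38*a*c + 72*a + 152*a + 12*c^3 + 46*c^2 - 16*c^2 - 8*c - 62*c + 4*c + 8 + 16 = 72*a^2 + 224*a + 12*c^3 + c^2*(30 - 110*a) + c*(18*a^2 - 384*a - 66) + 24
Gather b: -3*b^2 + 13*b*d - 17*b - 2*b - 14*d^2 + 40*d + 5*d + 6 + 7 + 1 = -3*b^2 + b*(13*d - 19) - 14*d^2 + 45*d + 14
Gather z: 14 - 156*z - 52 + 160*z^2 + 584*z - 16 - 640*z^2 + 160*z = -480*z^2 + 588*z - 54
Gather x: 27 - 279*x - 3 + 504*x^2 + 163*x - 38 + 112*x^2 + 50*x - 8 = 616*x^2 - 66*x - 22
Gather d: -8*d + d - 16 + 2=-7*d - 14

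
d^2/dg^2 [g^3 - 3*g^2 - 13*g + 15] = 6*g - 6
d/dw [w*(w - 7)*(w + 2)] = 3*w^2 - 10*w - 14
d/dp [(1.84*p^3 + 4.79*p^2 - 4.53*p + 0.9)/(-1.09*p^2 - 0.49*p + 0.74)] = (-2.0056*p^4 - 1.8032*p^3 - 3.2*p^2 + 9.0512*p - 2.9112)/(1.1881*p^4 + 1.0682*p^3 - 1.3731*p^2 - 0.7252*p + 0.5476)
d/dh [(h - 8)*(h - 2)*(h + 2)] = 3*h^2 - 16*h - 4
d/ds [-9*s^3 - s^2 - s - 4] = -27*s^2 - 2*s - 1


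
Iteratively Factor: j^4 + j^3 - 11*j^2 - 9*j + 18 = (j + 2)*(j^3 - j^2 - 9*j + 9) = (j - 3)*(j + 2)*(j^2 + 2*j - 3) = (j - 3)*(j + 2)*(j + 3)*(j - 1)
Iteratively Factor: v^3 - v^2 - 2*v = (v)*(v^2 - v - 2) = v*(v + 1)*(v - 2)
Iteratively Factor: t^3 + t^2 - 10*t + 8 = (t + 4)*(t^2 - 3*t + 2) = (t - 1)*(t + 4)*(t - 2)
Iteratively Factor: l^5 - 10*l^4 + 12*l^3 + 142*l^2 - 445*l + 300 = (l + 4)*(l^4 - 14*l^3 + 68*l^2 - 130*l + 75) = (l - 5)*(l + 4)*(l^3 - 9*l^2 + 23*l - 15) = (l - 5)*(l - 1)*(l + 4)*(l^2 - 8*l + 15) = (l - 5)*(l - 3)*(l - 1)*(l + 4)*(l - 5)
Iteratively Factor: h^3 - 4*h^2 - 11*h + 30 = (h - 5)*(h^2 + h - 6) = (h - 5)*(h + 3)*(h - 2)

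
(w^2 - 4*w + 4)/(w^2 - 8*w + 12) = (w - 2)/(w - 6)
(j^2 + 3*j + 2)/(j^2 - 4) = (j + 1)/(j - 2)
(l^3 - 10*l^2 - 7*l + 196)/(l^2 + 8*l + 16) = (l^2 - 14*l + 49)/(l + 4)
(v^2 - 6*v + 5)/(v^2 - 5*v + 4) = (v - 5)/(v - 4)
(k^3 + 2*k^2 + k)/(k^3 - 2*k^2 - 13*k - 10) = k*(k + 1)/(k^2 - 3*k - 10)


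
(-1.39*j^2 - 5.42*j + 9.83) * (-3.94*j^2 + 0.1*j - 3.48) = 5.4766*j^4 + 21.2158*j^3 - 34.435*j^2 + 19.8446*j - 34.2084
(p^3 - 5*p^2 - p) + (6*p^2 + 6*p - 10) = p^3 + p^2 + 5*p - 10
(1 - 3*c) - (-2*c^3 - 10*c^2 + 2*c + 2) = 2*c^3 + 10*c^2 - 5*c - 1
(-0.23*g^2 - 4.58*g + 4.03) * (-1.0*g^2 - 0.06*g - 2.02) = 0.23*g^4 + 4.5938*g^3 - 3.2906*g^2 + 9.0098*g - 8.1406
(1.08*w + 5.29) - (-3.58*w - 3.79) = 4.66*w + 9.08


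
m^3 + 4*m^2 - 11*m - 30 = (m - 3)*(m + 2)*(m + 5)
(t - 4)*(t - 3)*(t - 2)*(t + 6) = t^4 - 3*t^3 - 28*t^2 + 132*t - 144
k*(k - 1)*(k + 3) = k^3 + 2*k^2 - 3*k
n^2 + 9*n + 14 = (n + 2)*(n + 7)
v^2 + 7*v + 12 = (v + 3)*(v + 4)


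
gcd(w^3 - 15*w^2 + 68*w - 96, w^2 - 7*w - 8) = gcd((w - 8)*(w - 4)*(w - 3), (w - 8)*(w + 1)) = w - 8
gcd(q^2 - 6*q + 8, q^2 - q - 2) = q - 2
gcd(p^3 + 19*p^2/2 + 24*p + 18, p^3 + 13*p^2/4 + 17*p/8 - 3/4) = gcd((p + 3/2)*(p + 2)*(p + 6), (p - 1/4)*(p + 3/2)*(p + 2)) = p^2 + 7*p/2 + 3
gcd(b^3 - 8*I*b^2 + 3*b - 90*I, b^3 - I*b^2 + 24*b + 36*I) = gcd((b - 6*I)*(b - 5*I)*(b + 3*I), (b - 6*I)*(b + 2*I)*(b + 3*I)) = b^2 - 3*I*b + 18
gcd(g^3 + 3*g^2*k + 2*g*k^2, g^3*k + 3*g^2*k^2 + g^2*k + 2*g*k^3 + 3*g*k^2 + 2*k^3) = g^2 + 3*g*k + 2*k^2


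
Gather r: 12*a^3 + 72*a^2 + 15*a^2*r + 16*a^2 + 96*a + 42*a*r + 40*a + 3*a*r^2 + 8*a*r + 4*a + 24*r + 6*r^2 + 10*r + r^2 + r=12*a^3 + 88*a^2 + 140*a + r^2*(3*a + 7) + r*(15*a^2 + 50*a + 35)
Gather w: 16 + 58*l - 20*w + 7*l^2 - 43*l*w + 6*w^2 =7*l^2 + 58*l + 6*w^2 + w*(-43*l - 20) + 16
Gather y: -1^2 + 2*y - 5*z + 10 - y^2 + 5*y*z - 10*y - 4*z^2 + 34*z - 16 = -y^2 + y*(5*z - 8) - 4*z^2 + 29*z - 7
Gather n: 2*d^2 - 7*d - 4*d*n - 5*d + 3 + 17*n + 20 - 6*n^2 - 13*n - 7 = 2*d^2 - 12*d - 6*n^2 + n*(4 - 4*d) + 16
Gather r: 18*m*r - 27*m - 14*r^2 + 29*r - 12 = -27*m - 14*r^2 + r*(18*m + 29) - 12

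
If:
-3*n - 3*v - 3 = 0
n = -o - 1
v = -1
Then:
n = 0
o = -1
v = -1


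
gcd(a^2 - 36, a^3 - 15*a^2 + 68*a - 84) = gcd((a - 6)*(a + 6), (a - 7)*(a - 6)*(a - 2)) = a - 6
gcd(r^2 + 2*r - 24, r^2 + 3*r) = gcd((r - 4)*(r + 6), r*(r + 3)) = 1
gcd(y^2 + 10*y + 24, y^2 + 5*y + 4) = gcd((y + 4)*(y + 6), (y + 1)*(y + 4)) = y + 4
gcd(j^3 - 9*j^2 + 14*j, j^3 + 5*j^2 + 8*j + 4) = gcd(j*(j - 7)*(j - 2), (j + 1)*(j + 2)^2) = 1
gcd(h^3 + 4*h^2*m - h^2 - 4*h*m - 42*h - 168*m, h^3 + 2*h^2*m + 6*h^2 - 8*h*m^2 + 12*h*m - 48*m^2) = h^2 + 4*h*m + 6*h + 24*m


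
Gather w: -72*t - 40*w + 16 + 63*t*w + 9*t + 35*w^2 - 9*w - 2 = -63*t + 35*w^2 + w*(63*t - 49) + 14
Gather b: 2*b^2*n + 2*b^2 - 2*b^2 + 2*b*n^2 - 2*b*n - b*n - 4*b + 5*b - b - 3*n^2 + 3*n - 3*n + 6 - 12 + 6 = 2*b^2*n + b*(2*n^2 - 3*n) - 3*n^2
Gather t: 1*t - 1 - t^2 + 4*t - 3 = -t^2 + 5*t - 4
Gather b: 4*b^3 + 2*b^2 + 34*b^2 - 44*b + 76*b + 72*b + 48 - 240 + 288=4*b^3 + 36*b^2 + 104*b + 96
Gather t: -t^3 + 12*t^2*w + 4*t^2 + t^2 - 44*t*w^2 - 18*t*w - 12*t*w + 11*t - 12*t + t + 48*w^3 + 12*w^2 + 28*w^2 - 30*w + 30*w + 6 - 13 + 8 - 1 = -t^3 + t^2*(12*w + 5) + t*(-44*w^2 - 30*w) + 48*w^3 + 40*w^2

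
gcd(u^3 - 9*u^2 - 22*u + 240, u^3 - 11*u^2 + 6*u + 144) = u^2 - 14*u + 48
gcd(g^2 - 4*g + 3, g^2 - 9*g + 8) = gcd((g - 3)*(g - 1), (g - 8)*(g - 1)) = g - 1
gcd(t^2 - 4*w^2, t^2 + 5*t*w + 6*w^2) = t + 2*w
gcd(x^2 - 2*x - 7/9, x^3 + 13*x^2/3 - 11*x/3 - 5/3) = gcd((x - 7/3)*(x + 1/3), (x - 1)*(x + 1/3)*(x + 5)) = x + 1/3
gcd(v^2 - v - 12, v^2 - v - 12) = v^2 - v - 12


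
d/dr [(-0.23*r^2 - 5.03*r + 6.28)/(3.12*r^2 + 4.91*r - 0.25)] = (14.5643*r^2 - 39.0722*r - 29.5773)/(9.7344*r^4 + 30.6384*r^3 + 22.5481*r^2 - 2.455*r + 0.0625)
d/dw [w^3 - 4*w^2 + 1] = w*(3*w - 8)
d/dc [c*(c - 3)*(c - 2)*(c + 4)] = 4*c^3 - 3*c^2 - 28*c + 24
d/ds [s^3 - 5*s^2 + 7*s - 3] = 3*s^2 - 10*s + 7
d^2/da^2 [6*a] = 0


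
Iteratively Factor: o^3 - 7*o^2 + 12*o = (o)*(o^2 - 7*o + 12) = o*(o - 3)*(o - 4)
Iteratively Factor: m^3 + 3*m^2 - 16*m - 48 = (m + 3)*(m^2 - 16) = (m - 4)*(m + 3)*(m + 4)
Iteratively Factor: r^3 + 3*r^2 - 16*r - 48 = (r - 4)*(r^2 + 7*r + 12) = (r - 4)*(r + 4)*(r + 3)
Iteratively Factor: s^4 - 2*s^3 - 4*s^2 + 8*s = (s)*(s^3 - 2*s^2 - 4*s + 8) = s*(s + 2)*(s^2 - 4*s + 4) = s*(s - 2)*(s + 2)*(s - 2)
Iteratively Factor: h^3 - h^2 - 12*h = (h - 4)*(h^2 + 3*h) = (h - 4)*(h + 3)*(h)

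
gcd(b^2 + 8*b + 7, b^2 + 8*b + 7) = b^2 + 8*b + 7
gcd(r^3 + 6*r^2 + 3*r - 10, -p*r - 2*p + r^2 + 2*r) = r + 2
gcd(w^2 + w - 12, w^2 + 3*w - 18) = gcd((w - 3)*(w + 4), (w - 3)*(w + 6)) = w - 3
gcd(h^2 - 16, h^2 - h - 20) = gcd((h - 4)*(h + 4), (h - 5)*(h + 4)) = h + 4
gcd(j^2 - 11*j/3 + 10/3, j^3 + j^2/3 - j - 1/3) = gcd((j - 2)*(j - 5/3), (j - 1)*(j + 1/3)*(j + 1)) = 1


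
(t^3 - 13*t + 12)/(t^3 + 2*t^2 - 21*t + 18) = (t + 4)/(t + 6)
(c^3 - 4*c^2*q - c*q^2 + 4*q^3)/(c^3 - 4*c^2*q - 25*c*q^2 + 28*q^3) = (-c^2 + 3*c*q + 4*q^2)/(-c^2 + 3*c*q + 28*q^2)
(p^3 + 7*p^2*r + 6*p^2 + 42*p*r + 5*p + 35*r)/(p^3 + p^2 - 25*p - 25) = (p + 7*r)/(p - 5)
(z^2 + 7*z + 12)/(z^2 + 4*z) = (z + 3)/z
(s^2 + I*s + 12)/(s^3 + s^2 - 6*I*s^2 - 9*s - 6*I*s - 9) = (s + 4*I)/(s^2 + s*(1 - 3*I) - 3*I)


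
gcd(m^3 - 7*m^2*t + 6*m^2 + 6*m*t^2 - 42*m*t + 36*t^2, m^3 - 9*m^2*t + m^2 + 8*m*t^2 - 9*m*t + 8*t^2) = -m + t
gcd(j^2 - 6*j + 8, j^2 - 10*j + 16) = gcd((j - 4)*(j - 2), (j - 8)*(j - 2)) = j - 2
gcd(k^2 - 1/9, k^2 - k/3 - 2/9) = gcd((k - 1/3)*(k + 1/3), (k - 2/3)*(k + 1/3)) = k + 1/3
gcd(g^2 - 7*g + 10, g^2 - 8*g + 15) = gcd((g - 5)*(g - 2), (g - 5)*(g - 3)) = g - 5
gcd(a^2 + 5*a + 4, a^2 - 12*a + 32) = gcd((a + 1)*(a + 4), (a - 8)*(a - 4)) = 1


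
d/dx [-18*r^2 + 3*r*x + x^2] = 3*r + 2*x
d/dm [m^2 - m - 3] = 2*m - 1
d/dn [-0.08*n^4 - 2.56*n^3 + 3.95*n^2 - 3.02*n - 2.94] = -0.32*n^3 - 7.68*n^2 + 7.9*n - 3.02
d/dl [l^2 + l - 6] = 2*l + 1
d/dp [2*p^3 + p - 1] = 6*p^2 + 1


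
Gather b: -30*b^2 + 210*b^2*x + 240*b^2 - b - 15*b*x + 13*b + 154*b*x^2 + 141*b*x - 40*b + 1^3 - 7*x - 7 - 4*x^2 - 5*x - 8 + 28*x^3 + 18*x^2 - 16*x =b^2*(210*x + 210) + b*(154*x^2 + 126*x - 28) + 28*x^3 + 14*x^2 - 28*x - 14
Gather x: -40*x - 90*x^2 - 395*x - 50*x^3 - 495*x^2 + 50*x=-50*x^3 - 585*x^2 - 385*x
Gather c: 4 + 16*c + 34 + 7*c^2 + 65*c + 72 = 7*c^2 + 81*c + 110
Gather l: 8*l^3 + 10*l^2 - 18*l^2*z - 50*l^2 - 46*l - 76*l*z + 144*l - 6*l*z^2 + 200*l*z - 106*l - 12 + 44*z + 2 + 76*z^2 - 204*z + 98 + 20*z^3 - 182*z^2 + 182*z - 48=8*l^3 + l^2*(-18*z - 40) + l*(-6*z^2 + 124*z - 8) + 20*z^3 - 106*z^2 + 22*z + 40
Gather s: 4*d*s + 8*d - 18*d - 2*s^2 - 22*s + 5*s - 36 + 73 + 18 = -10*d - 2*s^2 + s*(4*d - 17) + 55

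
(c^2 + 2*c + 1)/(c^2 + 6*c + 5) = (c + 1)/(c + 5)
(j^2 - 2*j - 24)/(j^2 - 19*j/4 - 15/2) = 4*(j + 4)/(4*j + 5)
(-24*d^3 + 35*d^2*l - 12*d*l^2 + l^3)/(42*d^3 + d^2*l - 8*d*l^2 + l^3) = (-8*d^2 + 9*d*l - l^2)/(14*d^2 + 5*d*l - l^2)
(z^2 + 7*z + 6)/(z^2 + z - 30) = (z + 1)/(z - 5)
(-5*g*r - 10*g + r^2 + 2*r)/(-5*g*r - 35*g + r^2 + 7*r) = (r + 2)/(r + 7)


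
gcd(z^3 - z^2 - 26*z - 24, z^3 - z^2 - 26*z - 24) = z^3 - z^2 - 26*z - 24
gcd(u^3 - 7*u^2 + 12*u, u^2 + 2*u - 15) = u - 3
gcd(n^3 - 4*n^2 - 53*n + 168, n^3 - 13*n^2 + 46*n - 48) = n^2 - 11*n + 24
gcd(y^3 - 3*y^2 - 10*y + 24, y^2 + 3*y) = y + 3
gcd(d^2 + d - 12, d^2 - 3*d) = d - 3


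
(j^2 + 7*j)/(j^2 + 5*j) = (j + 7)/(j + 5)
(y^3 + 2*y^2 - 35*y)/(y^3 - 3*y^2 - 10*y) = (y + 7)/(y + 2)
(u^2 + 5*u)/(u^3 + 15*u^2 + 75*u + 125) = u/(u^2 + 10*u + 25)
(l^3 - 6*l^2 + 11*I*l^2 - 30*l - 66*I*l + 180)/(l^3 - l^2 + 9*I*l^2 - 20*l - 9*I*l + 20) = (l^2 + 6*l*(-1 + I) - 36*I)/(l^2 + l*(-1 + 4*I) - 4*I)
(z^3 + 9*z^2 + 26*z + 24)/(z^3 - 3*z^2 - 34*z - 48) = (z + 4)/(z - 8)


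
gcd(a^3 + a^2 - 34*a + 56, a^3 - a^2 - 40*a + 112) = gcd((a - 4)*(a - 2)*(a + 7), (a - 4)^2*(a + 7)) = a^2 + 3*a - 28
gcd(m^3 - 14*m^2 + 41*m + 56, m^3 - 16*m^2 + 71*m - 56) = m^2 - 15*m + 56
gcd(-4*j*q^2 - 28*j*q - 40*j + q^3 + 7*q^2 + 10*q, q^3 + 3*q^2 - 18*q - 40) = q^2 + 7*q + 10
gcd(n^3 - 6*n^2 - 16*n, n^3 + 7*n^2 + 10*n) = n^2 + 2*n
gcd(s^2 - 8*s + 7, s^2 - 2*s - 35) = s - 7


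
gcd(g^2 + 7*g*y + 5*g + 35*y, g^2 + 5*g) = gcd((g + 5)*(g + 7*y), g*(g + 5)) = g + 5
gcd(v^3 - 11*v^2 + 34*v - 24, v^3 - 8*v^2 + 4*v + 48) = v^2 - 10*v + 24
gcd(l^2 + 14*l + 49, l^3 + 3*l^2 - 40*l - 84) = l + 7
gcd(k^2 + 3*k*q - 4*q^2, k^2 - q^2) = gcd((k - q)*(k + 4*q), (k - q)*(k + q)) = -k + q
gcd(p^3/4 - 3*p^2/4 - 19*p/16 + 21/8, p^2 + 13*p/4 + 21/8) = 1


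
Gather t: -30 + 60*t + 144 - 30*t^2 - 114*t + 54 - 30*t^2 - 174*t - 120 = -60*t^2 - 228*t + 48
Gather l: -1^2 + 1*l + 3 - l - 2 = 0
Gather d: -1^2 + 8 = 7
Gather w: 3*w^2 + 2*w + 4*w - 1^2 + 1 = 3*w^2 + 6*w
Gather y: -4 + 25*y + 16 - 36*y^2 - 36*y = -36*y^2 - 11*y + 12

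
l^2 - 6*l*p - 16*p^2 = (l - 8*p)*(l + 2*p)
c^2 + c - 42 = (c - 6)*(c + 7)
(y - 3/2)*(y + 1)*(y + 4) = y^3 + 7*y^2/2 - 7*y/2 - 6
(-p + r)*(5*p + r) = -5*p^2 + 4*p*r + r^2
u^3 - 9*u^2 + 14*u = u*(u - 7)*(u - 2)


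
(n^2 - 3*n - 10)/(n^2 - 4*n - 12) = (n - 5)/(n - 6)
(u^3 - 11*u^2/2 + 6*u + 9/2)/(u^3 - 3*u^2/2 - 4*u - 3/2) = (u - 3)/(u + 1)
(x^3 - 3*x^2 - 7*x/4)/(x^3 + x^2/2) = (x - 7/2)/x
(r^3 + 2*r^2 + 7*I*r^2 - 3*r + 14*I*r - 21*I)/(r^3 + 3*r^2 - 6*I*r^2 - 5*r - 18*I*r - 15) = (r^2 + r*(-1 + 7*I) - 7*I)/(r^2 - 6*I*r - 5)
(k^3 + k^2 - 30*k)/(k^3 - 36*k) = (k - 5)/(k - 6)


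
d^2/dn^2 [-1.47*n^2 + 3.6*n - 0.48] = -2.94000000000000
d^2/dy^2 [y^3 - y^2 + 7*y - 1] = 6*y - 2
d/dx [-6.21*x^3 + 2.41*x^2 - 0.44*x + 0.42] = -18.63*x^2 + 4.82*x - 0.44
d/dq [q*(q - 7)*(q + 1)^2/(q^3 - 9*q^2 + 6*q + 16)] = (q^4 - 20*q^3 + 115*q^2 - 192*q - 112)/(q^4 - 20*q^3 + 132*q^2 - 320*q + 256)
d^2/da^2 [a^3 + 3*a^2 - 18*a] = 6*a + 6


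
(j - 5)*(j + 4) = j^2 - j - 20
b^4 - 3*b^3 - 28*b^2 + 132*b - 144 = (b - 4)*(b - 3)*(b - 2)*(b + 6)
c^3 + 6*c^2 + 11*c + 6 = (c + 1)*(c + 2)*(c + 3)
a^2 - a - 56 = (a - 8)*(a + 7)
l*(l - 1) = l^2 - l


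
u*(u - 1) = u^2 - u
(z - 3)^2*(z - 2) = z^3 - 8*z^2 + 21*z - 18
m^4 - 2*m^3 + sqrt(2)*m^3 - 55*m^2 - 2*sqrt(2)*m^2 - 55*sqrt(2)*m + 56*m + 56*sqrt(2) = (m - 8)*(m - 1)*(m + 7)*(m + sqrt(2))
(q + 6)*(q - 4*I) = q^2 + 6*q - 4*I*q - 24*I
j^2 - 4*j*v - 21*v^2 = (j - 7*v)*(j + 3*v)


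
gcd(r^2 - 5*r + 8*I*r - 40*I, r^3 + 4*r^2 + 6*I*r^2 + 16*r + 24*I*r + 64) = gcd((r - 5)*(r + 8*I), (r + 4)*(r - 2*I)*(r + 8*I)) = r + 8*I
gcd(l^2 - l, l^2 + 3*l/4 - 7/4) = l - 1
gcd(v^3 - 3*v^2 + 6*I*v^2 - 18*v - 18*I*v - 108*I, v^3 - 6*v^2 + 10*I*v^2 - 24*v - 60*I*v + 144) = v^2 + v*(-6 + 6*I) - 36*I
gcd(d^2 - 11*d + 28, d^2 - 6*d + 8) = d - 4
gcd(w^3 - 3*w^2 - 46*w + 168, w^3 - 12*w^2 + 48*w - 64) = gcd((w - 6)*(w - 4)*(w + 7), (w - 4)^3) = w - 4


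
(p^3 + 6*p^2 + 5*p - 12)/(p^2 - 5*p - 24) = (p^2 + 3*p - 4)/(p - 8)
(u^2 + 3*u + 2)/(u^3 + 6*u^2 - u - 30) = (u^2 + 3*u + 2)/(u^3 + 6*u^2 - u - 30)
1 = 1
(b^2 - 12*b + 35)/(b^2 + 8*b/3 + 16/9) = 9*(b^2 - 12*b + 35)/(9*b^2 + 24*b + 16)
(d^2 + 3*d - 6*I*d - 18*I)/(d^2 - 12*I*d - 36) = (d + 3)/(d - 6*I)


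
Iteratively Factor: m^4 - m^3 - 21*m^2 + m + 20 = (m - 1)*(m^3 - 21*m - 20) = (m - 5)*(m - 1)*(m^2 + 5*m + 4) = (m - 5)*(m - 1)*(m + 1)*(m + 4)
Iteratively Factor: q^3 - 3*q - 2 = (q + 1)*(q^2 - q - 2) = (q - 2)*(q + 1)*(q + 1)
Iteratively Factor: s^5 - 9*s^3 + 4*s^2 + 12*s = (s - 2)*(s^4 + 2*s^3 - 5*s^2 - 6*s) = (s - 2)*(s + 3)*(s^3 - s^2 - 2*s) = (s - 2)*(s + 1)*(s + 3)*(s^2 - 2*s) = s*(s - 2)*(s + 1)*(s + 3)*(s - 2)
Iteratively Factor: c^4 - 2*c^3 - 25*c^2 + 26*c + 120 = (c + 2)*(c^3 - 4*c^2 - 17*c + 60) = (c - 3)*(c + 2)*(c^2 - c - 20) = (c - 3)*(c + 2)*(c + 4)*(c - 5)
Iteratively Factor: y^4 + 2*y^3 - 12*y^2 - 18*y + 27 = (y + 3)*(y^3 - y^2 - 9*y + 9) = (y + 3)^2*(y^2 - 4*y + 3) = (y - 1)*(y + 3)^2*(y - 3)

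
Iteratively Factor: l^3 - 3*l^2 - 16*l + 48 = (l - 4)*(l^2 + l - 12) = (l - 4)*(l - 3)*(l + 4)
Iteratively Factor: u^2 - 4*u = (u - 4)*(u)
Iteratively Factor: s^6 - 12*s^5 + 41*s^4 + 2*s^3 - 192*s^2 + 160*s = (s - 4)*(s^5 - 8*s^4 + 9*s^3 + 38*s^2 - 40*s) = s*(s - 4)*(s^4 - 8*s^3 + 9*s^2 + 38*s - 40) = s*(s - 4)*(s + 2)*(s^3 - 10*s^2 + 29*s - 20) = s*(s - 4)^2*(s + 2)*(s^2 - 6*s + 5) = s*(s - 5)*(s - 4)^2*(s + 2)*(s - 1)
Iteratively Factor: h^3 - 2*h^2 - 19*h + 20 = (h + 4)*(h^2 - 6*h + 5) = (h - 1)*(h + 4)*(h - 5)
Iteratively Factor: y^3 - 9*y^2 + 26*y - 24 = (y - 2)*(y^2 - 7*y + 12) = (y - 4)*(y - 2)*(y - 3)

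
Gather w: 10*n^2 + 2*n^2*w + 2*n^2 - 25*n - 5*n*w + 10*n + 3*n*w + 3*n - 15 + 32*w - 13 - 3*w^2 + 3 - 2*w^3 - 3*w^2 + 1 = 12*n^2 - 12*n - 2*w^3 - 6*w^2 + w*(2*n^2 - 2*n + 32) - 24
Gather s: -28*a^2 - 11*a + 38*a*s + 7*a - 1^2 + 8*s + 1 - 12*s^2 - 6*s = -28*a^2 - 4*a - 12*s^2 + s*(38*a + 2)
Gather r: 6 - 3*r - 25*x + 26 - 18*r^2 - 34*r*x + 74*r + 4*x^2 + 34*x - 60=-18*r^2 + r*(71 - 34*x) + 4*x^2 + 9*x - 28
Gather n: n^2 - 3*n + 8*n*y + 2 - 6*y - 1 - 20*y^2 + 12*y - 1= n^2 + n*(8*y - 3) - 20*y^2 + 6*y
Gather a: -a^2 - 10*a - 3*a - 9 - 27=-a^2 - 13*a - 36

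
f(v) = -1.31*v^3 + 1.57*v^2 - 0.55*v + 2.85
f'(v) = -3.93*v^2 + 3.14*v - 0.55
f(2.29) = -5.91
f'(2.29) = -13.97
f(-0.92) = 5.70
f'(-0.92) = -6.77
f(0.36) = 2.79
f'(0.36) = 0.07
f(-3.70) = 92.73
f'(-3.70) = -65.97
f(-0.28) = 3.16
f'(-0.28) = -1.74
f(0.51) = 2.80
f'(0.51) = 0.03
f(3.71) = -44.48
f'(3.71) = -42.99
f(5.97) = -223.21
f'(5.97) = -121.87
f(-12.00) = 2499.21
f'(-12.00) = -604.15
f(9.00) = -829.92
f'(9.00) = -290.62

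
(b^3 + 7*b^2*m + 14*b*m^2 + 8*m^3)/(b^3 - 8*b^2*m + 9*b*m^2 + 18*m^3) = (b^2 + 6*b*m + 8*m^2)/(b^2 - 9*b*m + 18*m^2)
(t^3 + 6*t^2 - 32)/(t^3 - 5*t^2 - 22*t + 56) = (t + 4)/(t - 7)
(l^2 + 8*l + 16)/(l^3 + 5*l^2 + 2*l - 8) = (l + 4)/(l^2 + l - 2)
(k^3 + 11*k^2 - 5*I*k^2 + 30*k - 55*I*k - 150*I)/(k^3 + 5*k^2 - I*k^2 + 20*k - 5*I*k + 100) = (k + 6)/(k + 4*I)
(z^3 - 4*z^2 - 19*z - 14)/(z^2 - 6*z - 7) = z + 2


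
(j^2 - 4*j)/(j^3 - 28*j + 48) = j/(j^2 + 4*j - 12)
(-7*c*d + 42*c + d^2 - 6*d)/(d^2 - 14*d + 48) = (-7*c + d)/(d - 8)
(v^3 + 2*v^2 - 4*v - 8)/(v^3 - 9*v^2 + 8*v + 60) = (v^2 - 4)/(v^2 - 11*v + 30)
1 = 1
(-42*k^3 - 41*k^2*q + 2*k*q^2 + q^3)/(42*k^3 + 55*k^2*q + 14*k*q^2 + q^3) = (-6*k + q)/(6*k + q)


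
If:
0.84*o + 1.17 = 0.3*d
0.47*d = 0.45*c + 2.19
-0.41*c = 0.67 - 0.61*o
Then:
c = -2.50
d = 2.26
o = -0.59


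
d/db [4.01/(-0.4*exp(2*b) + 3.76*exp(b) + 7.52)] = (3.208*exp(b) - 15.0776)*exp(b)/(-0.4*exp(2*b) + 3.76*exp(b) + 7.52)^2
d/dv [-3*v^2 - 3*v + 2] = -6*v - 3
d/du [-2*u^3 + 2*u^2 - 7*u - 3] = -6*u^2 + 4*u - 7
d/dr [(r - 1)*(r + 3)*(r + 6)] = 3*r^2 + 16*r + 9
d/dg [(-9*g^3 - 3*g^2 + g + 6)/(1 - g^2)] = (9*g^4 - 26*g^2 + 6*g + 1)/(g^4 - 2*g^2 + 1)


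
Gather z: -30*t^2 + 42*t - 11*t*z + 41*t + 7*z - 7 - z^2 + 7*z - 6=-30*t^2 + 83*t - z^2 + z*(14 - 11*t) - 13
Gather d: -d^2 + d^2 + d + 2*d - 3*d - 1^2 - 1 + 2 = 0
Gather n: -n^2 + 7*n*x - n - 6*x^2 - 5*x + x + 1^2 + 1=-n^2 + n*(7*x - 1) - 6*x^2 - 4*x + 2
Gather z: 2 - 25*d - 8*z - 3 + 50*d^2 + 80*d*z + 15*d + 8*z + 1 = 50*d^2 + 80*d*z - 10*d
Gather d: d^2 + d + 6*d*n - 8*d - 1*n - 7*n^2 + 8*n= d^2 + d*(6*n - 7) - 7*n^2 + 7*n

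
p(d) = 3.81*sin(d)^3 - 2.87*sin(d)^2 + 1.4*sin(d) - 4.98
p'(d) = 11.43*sin(d)^2*cos(d) - 5.74*sin(d)*cos(d) + 1.4*cos(d)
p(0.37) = -4.67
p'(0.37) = 0.76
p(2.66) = -4.57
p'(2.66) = -1.06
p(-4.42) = -2.93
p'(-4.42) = -1.84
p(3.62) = -6.60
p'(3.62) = -5.74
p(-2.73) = -6.24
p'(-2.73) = -5.06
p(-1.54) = -13.05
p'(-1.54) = 0.57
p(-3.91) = -4.11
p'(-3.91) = -2.11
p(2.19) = -3.69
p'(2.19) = -2.50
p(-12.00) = -4.47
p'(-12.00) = 1.36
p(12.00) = -7.15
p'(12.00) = 6.56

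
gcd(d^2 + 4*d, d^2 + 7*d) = d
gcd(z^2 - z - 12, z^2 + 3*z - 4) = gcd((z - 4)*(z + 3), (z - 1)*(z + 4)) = 1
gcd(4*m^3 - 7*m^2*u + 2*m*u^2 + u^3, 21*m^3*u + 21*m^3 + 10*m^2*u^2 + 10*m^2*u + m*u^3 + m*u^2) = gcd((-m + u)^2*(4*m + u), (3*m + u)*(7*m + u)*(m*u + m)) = 1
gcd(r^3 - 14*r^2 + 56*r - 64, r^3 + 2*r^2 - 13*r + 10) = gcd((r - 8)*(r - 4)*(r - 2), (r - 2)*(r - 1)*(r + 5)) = r - 2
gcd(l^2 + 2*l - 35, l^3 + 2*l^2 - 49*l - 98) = l + 7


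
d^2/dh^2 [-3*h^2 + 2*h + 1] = -6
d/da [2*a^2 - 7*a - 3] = 4*a - 7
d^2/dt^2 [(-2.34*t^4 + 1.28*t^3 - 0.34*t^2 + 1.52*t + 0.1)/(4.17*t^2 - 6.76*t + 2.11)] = (-81.3800519999999*t^6 + 395.776368*t^5 - 765.128052*t^4 + 662.183968*t^3 - 206.176728*t^2 - 62.965536*t + 47.713696)/(72.511713*t^6 - 352.646892*t^5 + 681.748713*t^4 - 665.791048*t^3 + 344.961579*t^2 - 90.288588*t + 9.393931)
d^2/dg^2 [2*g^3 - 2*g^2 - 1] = 12*g - 4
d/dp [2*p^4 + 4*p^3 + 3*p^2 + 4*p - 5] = 8*p^3 + 12*p^2 + 6*p + 4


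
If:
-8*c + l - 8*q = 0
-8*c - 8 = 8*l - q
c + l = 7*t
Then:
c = -49*t - 64/9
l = 56*t + 64/9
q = 56*t + 8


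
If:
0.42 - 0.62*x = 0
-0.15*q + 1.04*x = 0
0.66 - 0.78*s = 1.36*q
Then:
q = 4.70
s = -7.34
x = 0.68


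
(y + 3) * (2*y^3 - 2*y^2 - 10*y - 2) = 2*y^4 + 4*y^3 - 16*y^2 - 32*y - 6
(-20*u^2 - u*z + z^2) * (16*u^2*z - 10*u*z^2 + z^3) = -320*u^4*z + 184*u^3*z^2 + 6*u^2*z^3 - 11*u*z^4 + z^5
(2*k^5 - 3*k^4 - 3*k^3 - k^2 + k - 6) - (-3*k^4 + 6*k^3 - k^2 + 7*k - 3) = 2*k^5 - 9*k^3 - 6*k - 3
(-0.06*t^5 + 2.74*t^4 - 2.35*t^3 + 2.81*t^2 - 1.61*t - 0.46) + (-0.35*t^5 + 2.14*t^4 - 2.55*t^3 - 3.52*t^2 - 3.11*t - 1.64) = -0.41*t^5 + 4.88*t^4 - 4.9*t^3 - 0.71*t^2 - 4.72*t - 2.1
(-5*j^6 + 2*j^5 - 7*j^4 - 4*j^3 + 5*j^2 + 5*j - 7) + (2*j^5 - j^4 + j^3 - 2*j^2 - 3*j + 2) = -5*j^6 + 4*j^5 - 8*j^4 - 3*j^3 + 3*j^2 + 2*j - 5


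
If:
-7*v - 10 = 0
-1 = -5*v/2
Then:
No Solution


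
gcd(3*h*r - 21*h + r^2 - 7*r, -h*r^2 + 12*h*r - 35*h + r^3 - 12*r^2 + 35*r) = r - 7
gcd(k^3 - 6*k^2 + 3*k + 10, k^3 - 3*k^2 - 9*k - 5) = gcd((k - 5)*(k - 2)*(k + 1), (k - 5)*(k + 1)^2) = k^2 - 4*k - 5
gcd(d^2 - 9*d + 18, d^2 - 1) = 1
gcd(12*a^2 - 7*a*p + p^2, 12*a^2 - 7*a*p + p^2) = 12*a^2 - 7*a*p + p^2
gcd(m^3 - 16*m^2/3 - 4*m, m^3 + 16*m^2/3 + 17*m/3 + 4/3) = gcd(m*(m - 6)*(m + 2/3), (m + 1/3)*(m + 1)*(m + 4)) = 1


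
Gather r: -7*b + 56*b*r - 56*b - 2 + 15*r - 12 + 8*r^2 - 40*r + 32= -63*b + 8*r^2 + r*(56*b - 25) + 18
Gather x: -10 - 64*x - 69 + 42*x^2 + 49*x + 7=42*x^2 - 15*x - 72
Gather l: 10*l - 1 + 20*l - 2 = 30*l - 3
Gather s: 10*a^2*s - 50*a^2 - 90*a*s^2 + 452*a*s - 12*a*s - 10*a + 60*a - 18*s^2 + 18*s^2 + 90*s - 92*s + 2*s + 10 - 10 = -50*a^2 - 90*a*s^2 + 50*a + s*(10*a^2 + 440*a)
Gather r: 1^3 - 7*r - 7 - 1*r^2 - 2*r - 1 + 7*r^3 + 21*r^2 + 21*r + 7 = 7*r^3 + 20*r^2 + 12*r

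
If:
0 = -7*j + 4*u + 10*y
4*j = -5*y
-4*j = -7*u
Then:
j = 0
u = 0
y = 0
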